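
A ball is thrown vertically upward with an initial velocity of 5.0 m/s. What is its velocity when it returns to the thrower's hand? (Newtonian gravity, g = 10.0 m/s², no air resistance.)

By conservation of energy (no air resistance), the ball returns to the throw height with the same speed as launch, but directed downward.
|v_ground| = v₀ = 5.0 m/s
v_ground = 5.0 m/s (downward)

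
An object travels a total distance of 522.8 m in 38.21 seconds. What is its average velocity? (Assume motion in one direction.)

v_avg = Δd / Δt = 522.8 / 38.21 = 13.68 m/s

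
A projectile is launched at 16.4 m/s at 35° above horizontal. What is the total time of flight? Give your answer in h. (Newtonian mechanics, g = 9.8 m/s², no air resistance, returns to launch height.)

T = 2 × v₀ × sin(θ) / g = 2 × 16.4 × sin(35°) / 9.8 = 2 × 16.4 × 0.573576 / 9.8 = 1.91972 s
T = 1.91972 s / 3600.0 = 0.0005333 h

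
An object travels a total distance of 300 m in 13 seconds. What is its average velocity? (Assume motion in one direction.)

v_avg = Δd / Δt = 300 / 13 = 23.08 m/s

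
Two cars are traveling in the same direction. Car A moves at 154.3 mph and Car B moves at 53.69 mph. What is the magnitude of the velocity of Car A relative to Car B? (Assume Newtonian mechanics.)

v_rel = |v_A - v_B| = |154.3 - 53.69| = 100.61 mph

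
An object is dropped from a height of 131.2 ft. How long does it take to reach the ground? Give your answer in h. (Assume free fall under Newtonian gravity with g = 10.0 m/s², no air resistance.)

h = 131.2 ft × 0.3048 = 39.9898 m
t = √(2h/g) = √(2 × 39.9898 / 10.0) = 2.82807 s
t = 2.82807 s / 3600.0 = 0.0007856 h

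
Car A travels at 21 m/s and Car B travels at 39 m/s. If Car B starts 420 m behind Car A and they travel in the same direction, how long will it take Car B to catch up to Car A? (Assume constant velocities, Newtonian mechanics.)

Relative speed: v_rel = 39 - 21 = 18 m/s
Time to catch: t = d₀/v_rel = 420/18 = 23.33 s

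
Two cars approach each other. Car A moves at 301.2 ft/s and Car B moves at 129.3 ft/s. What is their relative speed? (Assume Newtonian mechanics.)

v_rel = v_A + v_B = 301.2 + 129.3 = 430.5 ft/s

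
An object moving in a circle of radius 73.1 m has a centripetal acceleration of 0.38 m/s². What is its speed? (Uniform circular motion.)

v = √(a_c × r) = √(0.38 × 73.1) = 5.27 m/s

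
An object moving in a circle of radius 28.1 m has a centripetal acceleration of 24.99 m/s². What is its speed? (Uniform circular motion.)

v = √(a_c × r) = √(24.99 × 28.1) = 26.5 m/s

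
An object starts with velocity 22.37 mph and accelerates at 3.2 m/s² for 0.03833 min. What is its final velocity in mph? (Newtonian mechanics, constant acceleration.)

v₀ = 22.37 mph × 0.44704 = 10.0003 m/s
t = 0.03833 min × 60.0 = 2.2998 s
v = v₀ + a × t = 10.0003 + 3.2 × 2.2998 = 17.3597 m/s
v = 17.3597 m/s / 0.44704 = 38.83 mph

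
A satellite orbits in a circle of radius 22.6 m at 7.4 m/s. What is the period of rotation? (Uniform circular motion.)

T = 2πr/v = 2π×22.6/7.4 = 19.19 s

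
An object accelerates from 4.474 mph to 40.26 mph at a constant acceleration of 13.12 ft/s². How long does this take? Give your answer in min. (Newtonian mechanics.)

v₀ = 4.474 mph × 0.44704 = 2.00006 m/s
v = 40.26 mph × 0.44704 = 17.9978 m/s
a = 13.12 ft/s² × 0.3048 = 3.99898 m/s²
t = (v - v₀) / a = (17.9978 - 2.00006) / 3.99898 = 4.00046 s
t = 4.00046 s / 60.0 = 0.06667 min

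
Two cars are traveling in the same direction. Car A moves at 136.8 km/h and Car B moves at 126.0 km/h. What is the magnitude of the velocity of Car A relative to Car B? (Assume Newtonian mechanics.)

v_rel = |v_A - v_B| = |136.8 - 126.0| = 10.8 km/h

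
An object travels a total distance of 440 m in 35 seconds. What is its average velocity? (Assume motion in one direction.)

v_avg = Δd / Δt = 440 / 35 = 12.57 m/s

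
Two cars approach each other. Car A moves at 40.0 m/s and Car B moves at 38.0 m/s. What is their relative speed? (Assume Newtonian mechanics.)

v_rel = v_A + v_B = 40.0 + 38.0 = 78.0 m/s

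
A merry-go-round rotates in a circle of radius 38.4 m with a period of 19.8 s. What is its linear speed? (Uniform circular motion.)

v = 2πr/T = 2π×38.4/19.8 = 12.19 m/s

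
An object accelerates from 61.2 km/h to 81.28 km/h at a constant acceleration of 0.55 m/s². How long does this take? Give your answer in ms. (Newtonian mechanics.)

v₀ = 61.2 km/h × 0.2777777777777778 = 17.0 m/s
v = 81.28 km/h × 0.2777777777777778 = 22.5778 m/s
t = (v - v₀) / a = (22.5778 - 17.0) / 0.55 = 10.1415 s
t = 10.1415 s / 0.001 = 10140 ms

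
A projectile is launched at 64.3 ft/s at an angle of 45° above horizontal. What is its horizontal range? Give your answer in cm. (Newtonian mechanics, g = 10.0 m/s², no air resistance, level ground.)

v₀ = 64.3 ft/s × 0.3048 = 19.5986 m/s
R = v₀² × sin(2θ) / g = 19.5986² × sin(2 × 45°) / 10.0 = 384.105 × 1.0 / 10.0 = 38.4105 m
R = 38.4105 m / 0.01 = 3841 cm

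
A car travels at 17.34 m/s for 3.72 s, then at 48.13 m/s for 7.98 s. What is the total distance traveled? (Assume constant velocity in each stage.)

d₁ = v₁t₁ = 17.34 × 3.72 = 64.5048 m
d₂ = v₂t₂ = 48.13 × 7.98 = 384.0774 m
d_total = 64.5048 + 384.0774 = 448.58 m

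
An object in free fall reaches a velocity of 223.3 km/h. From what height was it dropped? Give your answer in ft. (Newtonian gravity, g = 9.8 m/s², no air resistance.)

v = 223.3 km/h × 0.2777777777777778 = 62.0278 m/s
h = v² / (2g) = 62.0278² / (2 × 9.8) = 196.298 m
h = 196.298 m / 0.3048 = 644.0 ft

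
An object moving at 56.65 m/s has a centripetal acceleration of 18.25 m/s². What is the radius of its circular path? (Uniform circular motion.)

r = v²/a_c = 56.65²/18.25 = 175.85 m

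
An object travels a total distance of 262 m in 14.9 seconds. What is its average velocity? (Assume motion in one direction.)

v_avg = Δd / Δt = 262 / 14.9 = 17.58 m/s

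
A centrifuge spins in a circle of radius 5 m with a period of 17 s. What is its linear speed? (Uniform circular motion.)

v = 2πr/T = 2π×5/17 = 1.85 m/s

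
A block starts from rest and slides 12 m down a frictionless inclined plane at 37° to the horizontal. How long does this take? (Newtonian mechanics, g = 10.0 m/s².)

a = g sin(θ) = 10.0 × sin(37°) = 6.0182 m/s²
t = √(2d/a) = √(2 × 12 / 6.0182) = 2.0 s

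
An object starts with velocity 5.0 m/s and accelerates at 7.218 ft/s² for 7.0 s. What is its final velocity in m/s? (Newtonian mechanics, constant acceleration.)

a = 7.218 ft/s² × 0.3048 = 2.20005 m/s²
v = v₀ + a × t = 5.0 + 2.20005 × 7.0 = 20.4 m/s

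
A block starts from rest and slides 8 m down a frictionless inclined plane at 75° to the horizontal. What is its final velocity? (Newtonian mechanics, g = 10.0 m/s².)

a = g sin(θ) = 10.0 × sin(75°) = 9.6593 m/s²
v = √(2ad) = √(2 × 9.6593 × 8) = 12.43 m/s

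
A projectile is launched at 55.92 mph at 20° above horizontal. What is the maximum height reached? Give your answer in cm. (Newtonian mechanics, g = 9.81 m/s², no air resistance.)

v₀ = 55.92 mph × 0.44704 = 24.9985 m/s
H = v₀² × sin²(θ) / (2g) = 24.9985² × sin(20°)² / (2 × 9.81) = 624.925 × 0.116978 / 19.62 = 3.72592 m
H = 3.72592 m / 0.01 = 372.6 cm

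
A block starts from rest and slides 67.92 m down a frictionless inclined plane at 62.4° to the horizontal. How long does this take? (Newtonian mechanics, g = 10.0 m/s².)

a = g sin(θ) = 10.0 × sin(62.4°) = 8.862 m/s²
t = √(2d/a) = √(2 × 67.92 / 8.862) = 3.92 s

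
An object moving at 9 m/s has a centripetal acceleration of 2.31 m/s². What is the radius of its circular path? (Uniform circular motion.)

r = v²/a_c = 9²/2.31 = 35.06 m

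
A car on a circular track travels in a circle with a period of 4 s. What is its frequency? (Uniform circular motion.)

f = 1/T = 1/4 = 0.25 Hz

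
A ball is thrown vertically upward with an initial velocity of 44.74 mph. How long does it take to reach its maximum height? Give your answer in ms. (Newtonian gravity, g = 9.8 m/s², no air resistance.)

v₀ = 44.74 mph × 0.44704 = 20.0006 m/s
t_up = v₀ / g = 20.0006 / 9.8 = 2.04088 s
t_up = 2.04088 s / 0.001 = 2041 ms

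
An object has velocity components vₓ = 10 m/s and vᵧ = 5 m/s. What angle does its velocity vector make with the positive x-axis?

θ = arctan(vᵧ/vₓ) = arctan(5/10) = 26.57°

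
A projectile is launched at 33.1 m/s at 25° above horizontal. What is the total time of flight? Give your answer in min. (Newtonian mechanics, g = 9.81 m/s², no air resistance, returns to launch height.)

T = 2 × v₀ × sin(θ) / g = 2 × 33.1 × sin(25°) / 9.81 = 2 × 33.1 × 0.422618 / 9.81 = 2.85192 s
T = 2.85192 s / 60.0 = 0.04753 min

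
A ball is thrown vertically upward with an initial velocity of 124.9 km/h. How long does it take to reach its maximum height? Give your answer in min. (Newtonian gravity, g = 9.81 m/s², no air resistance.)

v₀ = 124.9 km/h × 0.2777777777777778 = 34.6944 m/s
t_up = v₀ / g = 34.6944 / 9.81 = 3.53664 s
t_up = 3.53664 s / 60.0 = 0.05894 min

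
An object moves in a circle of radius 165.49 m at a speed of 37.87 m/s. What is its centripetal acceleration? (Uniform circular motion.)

a_c = v²/r = 37.87²/165.49 = 1434.1369/165.49 = 8.67 m/s²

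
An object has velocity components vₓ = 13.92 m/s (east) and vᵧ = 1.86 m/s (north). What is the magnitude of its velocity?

|v| = √(vₓ² + vᵧ²) = √(13.92² + 1.86²) = √(197.226) = 14.04 m/s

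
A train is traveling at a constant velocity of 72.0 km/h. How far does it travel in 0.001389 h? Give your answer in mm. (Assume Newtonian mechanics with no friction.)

v = 72.0 km/h × 0.2777777777777778 = 20.0 m/s
t = 0.001389 h × 3600.0 = 5.0004 s
d = v × t = 20.0 × 5.0004 = 100.008 m
d = 100.008 m / 0.001 = 100000 mm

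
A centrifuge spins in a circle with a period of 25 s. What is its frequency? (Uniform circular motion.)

f = 1/T = 1/25 = 0.04 Hz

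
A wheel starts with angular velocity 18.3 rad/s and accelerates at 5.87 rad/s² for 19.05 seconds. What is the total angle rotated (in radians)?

θ = ω₀t + ½αt² = 18.3×19.05 + ½×5.87×19.05² = 1413.73 rad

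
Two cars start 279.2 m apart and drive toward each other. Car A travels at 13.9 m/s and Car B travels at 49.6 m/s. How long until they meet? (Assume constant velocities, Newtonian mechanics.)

Combined speed: v_combined = 13.9 + 49.6 = 63.5 m/s
Time to meet: t = d/v_combined = 279.2/63.5 = 4.4 s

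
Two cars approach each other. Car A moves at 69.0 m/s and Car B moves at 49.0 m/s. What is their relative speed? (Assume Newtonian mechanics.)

v_rel = v_A + v_B = 69.0 + 49.0 = 118.0 m/s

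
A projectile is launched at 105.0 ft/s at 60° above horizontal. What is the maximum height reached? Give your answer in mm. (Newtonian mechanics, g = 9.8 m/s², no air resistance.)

v₀ = 105.0 ft/s × 0.3048 = 32.004 m/s
H = v₀² × sin²(θ) / (2g) = 32.004² × sin(60°)² / (2 × 9.8) = 1024.26 × 0.75 / 19.6 = 39.1936 m
H = 39.1936 m / 0.001 = 39190 mm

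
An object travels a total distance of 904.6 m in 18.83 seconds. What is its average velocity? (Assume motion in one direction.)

v_avg = Δd / Δt = 904.6 / 18.83 = 48.04 m/s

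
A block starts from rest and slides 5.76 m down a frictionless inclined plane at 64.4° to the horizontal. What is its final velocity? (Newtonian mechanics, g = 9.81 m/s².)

a = g sin(θ) = 9.81 × sin(64.4°) = 8.847 m/s²
v = √(2ad) = √(2 × 8.847 × 5.76) = 10.1 m/s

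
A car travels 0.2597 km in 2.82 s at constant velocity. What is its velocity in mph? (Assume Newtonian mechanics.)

d = 0.2597 km × 1000.0 = 259.7 m
v = d / t = 259.7 / 2.82 = 92.0922 m/s
v = 92.0922 m/s / 0.44704 = 206.0 mph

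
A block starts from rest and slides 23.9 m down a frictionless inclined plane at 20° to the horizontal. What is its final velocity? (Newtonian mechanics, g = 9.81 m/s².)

a = g sin(θ) = 9.81 × sin(20°) = 3.3552 m/s²
v = √(2ad) = √(2 × 3.3552 × 23.9) = 12.66 m/s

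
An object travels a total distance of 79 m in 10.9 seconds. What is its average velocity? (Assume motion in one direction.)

v_avg = Δd / Δt = 79 / 10.9 = 7.25 m/s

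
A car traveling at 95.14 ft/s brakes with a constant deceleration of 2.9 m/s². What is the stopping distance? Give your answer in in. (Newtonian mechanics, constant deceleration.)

v₀ = 95.14 ft/s × 0.3048 = 28.9987 m/s
d = v₀² / (2a) = 28.9987² / (2 × 2.9) = 840.925 / 5.8 = 144.987 m
d = 144.987 m / 0.0254 = 5708 in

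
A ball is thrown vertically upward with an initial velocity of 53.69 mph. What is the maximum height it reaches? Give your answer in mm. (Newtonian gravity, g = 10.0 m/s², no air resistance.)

v₀ = 53.69 mph × 0.44704 = 24.0016 m/s
h_max = v₀² / (2g) = 24.0016² / (2 × 10.0) = 576.077 / 20.0 = 28.8039 m
h_max = 28.8039 m / 0.001 = 28800 mm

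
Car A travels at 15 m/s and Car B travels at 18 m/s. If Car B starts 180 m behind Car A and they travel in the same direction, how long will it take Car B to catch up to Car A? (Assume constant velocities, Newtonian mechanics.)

Relative speed: v_rel = 18 - 15 = 3 m/s
Time to catch: t = d₀/v_rel = 180/3 = 60.0 s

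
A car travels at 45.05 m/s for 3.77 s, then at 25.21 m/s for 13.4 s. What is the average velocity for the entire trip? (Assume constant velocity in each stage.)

d₁ = v₁t₁ = 45.05 × 3.77 = 169.8385 m
d₂ = v₂t₂ = 25.21 × 13.4 = 337.814 m
d_total = 507.6525 m, t_total = 17.17 s
v_avg = d_total/t_total = 507.6525/17.17 = 29.57 m/s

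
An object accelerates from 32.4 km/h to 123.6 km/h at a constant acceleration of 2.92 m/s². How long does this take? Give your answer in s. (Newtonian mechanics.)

v₀ = 32.4 km/h × 0.2777777777777778 = 9.0 m/s
v = 123.6 km/h × 0.2777777777777778 = 34.3333 m/s
t = (v - v₀) / a = (34.3333 - 9.0) / 2.92 = 8.676 s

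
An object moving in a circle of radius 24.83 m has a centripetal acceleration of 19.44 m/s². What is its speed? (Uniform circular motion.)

v = √(a_c × r) = √(19.44 × 24.83) = 21.97 m/s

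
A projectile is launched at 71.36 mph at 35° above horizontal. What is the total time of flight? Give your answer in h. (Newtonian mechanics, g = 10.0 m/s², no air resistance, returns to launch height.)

v₀ = 71.36 mph × 0.44704 = 31.9008 m/s
T = 2 × v₀ × sin(θ) / g = 2 × 31.9008 × sin(35°) / 10.0 = 2 × 31.9008 × 0.573576 / 10.0 = 3.65951 s
T = 3.65951 s / 3600.0 = 0.001017 h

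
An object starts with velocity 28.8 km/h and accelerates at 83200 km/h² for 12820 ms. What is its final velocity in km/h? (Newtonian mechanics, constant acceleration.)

v₀ = 28.8 km/h × 0.2777777777777778 = 8.0 m/s
a = 83200 km/h² × 7.716049382716049e-05 = 6.41975 m/s²
t = 12820 ms × 0.001 = 12.82 s
v = v₀ + a × t = 8.0 + 6.41975 × 12.82 = 90.3012 m/s
v = 90.3012 m/s / 0.2777777777777778 = 325.1 km/h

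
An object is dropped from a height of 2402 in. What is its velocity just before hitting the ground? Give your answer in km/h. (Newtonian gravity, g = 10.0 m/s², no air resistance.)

h = 2402 in × 0.0254 = 61.0108 m
v = √(2gh) = √(2 × 10.0 × 61.0108) = 34.9316 m/s
v = 34.9316 m/s / 0.2777777777777778 = 125.8 km/h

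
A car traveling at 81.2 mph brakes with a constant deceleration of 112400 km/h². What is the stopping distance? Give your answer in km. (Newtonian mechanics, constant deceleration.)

v₀ = 81.2 mph × 0.44704 = 36.2996 m/s
a = 112400 km/h² × 7.716049382716049e-05 = 8.67284 m/s²
d = v₀² / (2a) = 36.2996² / (2 × 8.67284) = 1317.66 / 17.3457 = 75.9646 m
d = 75.9646 m / 1000.0 = 0.07596 km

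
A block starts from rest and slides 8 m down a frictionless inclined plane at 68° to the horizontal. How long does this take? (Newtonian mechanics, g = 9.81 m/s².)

a = g sin(θ) = 9.81 × sin(68°) = 9.0957 m/s²
t = √(2d/a) = √(2 × 8 / 9.0957) = 1.33 s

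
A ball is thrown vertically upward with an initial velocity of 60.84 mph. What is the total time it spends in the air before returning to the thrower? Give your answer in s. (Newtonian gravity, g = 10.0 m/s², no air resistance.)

v₀ = 60.84 mph × 0.44704 = 27.1979 m/s
t_total = 2 × v₀ / g = 2 × 27.1979 / 10.0 = 5.44 s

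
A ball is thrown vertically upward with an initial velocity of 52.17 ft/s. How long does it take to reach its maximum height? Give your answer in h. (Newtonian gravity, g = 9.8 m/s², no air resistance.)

v₀ = 52.17 ft/s × 0.3048 = 15.9014 m/s
t_up = v₀ / g = 15.9014 / 9.8 = 1.62259 s
t_up = 1.62259 s / 3600.0 = 0.0004507 h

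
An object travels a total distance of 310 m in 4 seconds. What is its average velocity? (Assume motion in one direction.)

v_avg = Δd / Δt = 310 / 4 = 77.5 m/s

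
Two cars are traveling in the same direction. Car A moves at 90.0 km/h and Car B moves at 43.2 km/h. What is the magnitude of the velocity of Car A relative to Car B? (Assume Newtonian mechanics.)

v_rel = |v_A - v_B| = |90.0 - 43.2| = 46.8 km/h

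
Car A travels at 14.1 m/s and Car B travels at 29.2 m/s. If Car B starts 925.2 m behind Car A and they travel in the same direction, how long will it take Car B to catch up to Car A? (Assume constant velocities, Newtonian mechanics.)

Relative speed: v_rel = 29.2 - 14.1 = 15.1 m/s
Time to catch: t = d₀/v_rel = 925.2/15.1 = 61.27 s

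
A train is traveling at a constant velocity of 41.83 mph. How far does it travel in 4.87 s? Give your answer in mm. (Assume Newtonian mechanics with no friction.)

v = 41.83 mph × 0.44704 = 18.6997 m/s
d = v × t = 18.6997 × 4.87 = 91.0675 m
d = 91.0675 m / 0.001 = 91070 mm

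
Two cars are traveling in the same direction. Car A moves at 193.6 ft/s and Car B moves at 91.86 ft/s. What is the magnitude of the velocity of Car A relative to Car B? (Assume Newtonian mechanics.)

v_rel = |v_A - v_B| = |193.6 - 91.86| = 101.74 ft/s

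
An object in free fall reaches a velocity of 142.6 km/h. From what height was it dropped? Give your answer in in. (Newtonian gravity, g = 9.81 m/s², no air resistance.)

v = 142.6 km/h × 0.2777777777777778 = 39.6111 m/s
h = v² / (2g) = 39.6111² / (2 × 9.81) = 79.9714 m
h = 79.9714 m / 0.0254 = 3148 in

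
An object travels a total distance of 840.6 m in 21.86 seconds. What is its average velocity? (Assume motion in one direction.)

v_avg = Δd / Δt = 840.6 / 21.86 = 38.45 m/s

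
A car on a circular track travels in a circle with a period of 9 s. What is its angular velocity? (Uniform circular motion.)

ω = 2π/T = 2π/9 = 0.6981 rad/s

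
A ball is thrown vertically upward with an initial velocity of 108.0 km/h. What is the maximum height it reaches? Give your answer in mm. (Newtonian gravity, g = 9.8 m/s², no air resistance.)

v₀ = 108.0 km/h × 0.2777777777777778 = 30.0 m/s
h_max = v₀² / (2g) = 30.0² / (2 × 9.8) = 900.0 / 19.6 = 45.9184 m
h_max = 45.9184 m / 0.001 = 45920 mm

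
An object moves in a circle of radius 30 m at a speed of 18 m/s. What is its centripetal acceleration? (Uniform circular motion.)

a_c = v²/r = 18²/30 = 324/30 = 10.8 m/s²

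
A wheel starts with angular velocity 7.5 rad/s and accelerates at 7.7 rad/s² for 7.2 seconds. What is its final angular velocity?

ω = ω₀ + αt = 7.5 + 7.7 × 7.2 = 62.94 rad/s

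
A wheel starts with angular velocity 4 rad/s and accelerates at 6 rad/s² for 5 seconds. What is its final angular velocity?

ω = ω₀ + αt = 4 + 6 × 5 = 34 rad/s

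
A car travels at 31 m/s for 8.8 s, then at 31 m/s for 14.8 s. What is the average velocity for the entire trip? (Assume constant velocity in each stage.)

d₁ = v₁t₁ = 31 × 8.8 = 272.8 m
d₂ = v₂t₂ = 31 × 14.8 = 458.8 m
d_total = 731.6 m, t_total = 23.6 s
v_avg = d_total/t_total = 731.6/23.6 = 31.0 m/s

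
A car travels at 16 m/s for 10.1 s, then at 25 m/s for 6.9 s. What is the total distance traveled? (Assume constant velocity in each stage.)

d₁ = v₁t₁ = 16 × 10.1 = 161.6 m
d₂ = v₂t₂ = 25 × 6.9 = 172.5 m
d_total = 161.6 + 172.5 = 334.1 m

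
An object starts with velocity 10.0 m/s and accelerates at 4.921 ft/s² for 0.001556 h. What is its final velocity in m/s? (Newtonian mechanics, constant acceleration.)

a = 4.921 ft/s² × 0.3048 = 1.49992 m/s²
t = 0.001556 h × 3600.0 = 5.6016 s
v = v₀ + a × t = 10.0 + 1.49992 × 5.6016 = 18.4 m/s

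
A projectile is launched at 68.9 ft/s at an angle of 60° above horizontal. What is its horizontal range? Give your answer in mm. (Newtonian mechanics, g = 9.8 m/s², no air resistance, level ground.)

v₀ = 68.9 ft/s × 0.3048 = 21.0007 m/s
R = v₀² × sin(2θ) / g = 21.0007² × sin(2 × 60°) / 9.8 = 441.029 × 0.866025 / 9.8 = 38.9737 m
R = 38.9737 m / 0.001 = 38970 mm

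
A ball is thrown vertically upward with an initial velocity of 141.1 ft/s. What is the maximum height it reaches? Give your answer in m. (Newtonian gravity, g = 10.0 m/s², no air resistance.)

v₀ = 141.1 ft/s × 0.3048 = 43.0073 m/s
h_max = v₀² / (2g) = 43.0073² / (2 × 10.0) = 1849.63 / 20.0 = 92.48 m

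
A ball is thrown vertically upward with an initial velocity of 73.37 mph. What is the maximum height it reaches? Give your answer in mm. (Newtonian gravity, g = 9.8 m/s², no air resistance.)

v₀ = 73.37 mph × 0.44704 = 32.7993 m/s
h_max = v₀² / (2g) = 32.7993² / (2 × 9.8) = 1075.79 / 19.6 = 54.8872 m
h_max = 54.8872 m / 0.001 = 54890 mm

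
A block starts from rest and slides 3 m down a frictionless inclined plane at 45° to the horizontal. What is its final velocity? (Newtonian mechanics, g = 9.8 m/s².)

a = g sin(θ) = 9.8 × sin(45°) = 6.9296 m/s²
v = √(2ad) = √(2 × 6.9296 × 3) = 6.45 m/s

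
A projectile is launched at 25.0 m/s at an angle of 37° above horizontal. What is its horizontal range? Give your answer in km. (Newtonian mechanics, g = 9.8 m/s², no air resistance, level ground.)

R = v₀² × sin(2θ) / g = 25.0² × sin(2 × 37°) / 9.8 = 625.0 × 0.961262 / 9.8 = 61.305 m
R = 61.305 m / 1000.0 = 0.0613 km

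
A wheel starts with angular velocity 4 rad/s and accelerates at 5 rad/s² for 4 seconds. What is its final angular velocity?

ω = ω₀ + αt = 4 + 5 × 4 = 24 rad/s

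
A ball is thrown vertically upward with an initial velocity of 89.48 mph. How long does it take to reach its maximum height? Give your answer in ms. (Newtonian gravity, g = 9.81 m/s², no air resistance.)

v₀ = 89.48 mph × 0.44704 = 40.0011 m/s
t_up = v₀ / g = 40.0011 / 9.81 = 4.07758 s
t_up = 4.07758 s / 0.001 = 4078 ms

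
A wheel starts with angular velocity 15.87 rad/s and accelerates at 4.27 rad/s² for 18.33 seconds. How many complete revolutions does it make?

θ = ω₀t + ½αt² = 15.87×18.33 + ½×4.27×18.33² = 1008.2334015 rad
Total revolutions = θ/(2π) = 1008.2334015/(2π) = 160.47
Complete revolutions = ⌊160.47⌋ = 160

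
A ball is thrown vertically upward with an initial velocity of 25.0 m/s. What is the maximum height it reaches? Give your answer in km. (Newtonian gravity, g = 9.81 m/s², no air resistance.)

h_max = v₀² / (2g) = 25.0² / (2 × 9.81) = 625.0 / 19.62 = 31.8552 m
h_max = 31.8552 m / 1000.0 = 0.03186 km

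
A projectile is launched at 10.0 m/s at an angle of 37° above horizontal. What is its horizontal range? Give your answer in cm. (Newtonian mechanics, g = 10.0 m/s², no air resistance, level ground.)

R = v₀² × sin(2θ) / g = 10.0² × sin(2 × 37°) / 10.0 = 100.0 × 0.961262 / 10.0 = 9.61262 m
R = 9.61262 m / 0.01 = 961.3 cm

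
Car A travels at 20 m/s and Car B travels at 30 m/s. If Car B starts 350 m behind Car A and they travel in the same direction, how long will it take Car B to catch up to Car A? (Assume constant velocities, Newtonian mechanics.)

Relative speed: v_rel = 30 - 20 = 10 m/s
Time to catch: t = d₀/v_rel = 350/10 = 35.0 s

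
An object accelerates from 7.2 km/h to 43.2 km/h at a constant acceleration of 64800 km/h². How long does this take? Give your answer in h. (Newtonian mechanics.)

v₀ = 7.2 km/h × 0.2777777777777778 = 2.0 m/s
v = 43.2 km/h × 0.2777777777777778 = 12.0 m/s
a = 64800 km/h² × 7.716049382716049e-05 = 5.0 m/s²
t = (v - v₀) / a = (12.0 - 2.0) / 5.0 = 2.0 s
t = 2.0 s / 3600.0 = 0.0005556 h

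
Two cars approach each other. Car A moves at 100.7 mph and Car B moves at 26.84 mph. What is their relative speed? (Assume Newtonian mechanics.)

v_rel = v_A + v_B = 100.7 + 26.84 = 127.54 mph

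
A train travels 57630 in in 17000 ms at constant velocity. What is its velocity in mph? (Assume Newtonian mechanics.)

d = 57630 in × 0.0254 = 1463.8 m
t = 17000 ms × 0.001 = 17.0 s
v = d / t = 1463.8 / 17.0 = 86.1059 m/s
v = 86.1059 m/s / 0.44704 = 192.6 mph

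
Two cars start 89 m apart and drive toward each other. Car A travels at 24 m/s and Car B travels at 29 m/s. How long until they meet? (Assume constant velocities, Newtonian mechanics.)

Combined speed: v_combined = 24 + 29 = 53 m/s
Time to meet: t = d/v_combined = 89/53 = 1.68 s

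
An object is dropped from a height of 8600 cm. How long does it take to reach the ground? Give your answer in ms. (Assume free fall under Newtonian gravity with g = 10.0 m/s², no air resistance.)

h = 8600 cm × 0.01 = 86.0 m
t = √(2h/g) = √(2 × 86.0 / 10.0) = 4.14729 s
t = 4.14729 s / 0.001 = 4147 ms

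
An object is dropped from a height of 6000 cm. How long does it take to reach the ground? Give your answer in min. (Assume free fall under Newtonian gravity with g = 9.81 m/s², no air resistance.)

h = 6000 cm × 0.01 = 60.0 m
t = √(2h/g) = √(2 × 60.0 / 9.81) = 3.49749 s
t = 3.49749 s / 60.0 = 0.05829 min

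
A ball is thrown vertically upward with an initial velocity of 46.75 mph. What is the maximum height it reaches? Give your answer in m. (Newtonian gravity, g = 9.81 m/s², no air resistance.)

v₀ = 46.75 mph × 0.44704 = 20.8991 m/s
h_max = v₀² / (2g) = 20.8991² / (2 × 9.81) = 436.772 / 19.62 = 22.26 m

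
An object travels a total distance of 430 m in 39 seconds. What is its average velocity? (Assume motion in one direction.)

v_avg = Δd / Δt = 430 / 39 = 11.03 m/s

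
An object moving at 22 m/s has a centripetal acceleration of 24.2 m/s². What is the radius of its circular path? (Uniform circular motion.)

r = v²/a_c = 22²/24.2 = 20.0 m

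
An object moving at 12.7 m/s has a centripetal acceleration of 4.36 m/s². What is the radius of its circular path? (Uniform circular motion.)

r = v²/a_c = 12.7²/4.36 = 36.99 m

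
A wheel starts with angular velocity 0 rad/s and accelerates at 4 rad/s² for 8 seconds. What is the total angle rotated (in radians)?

θ = ω₀t + ½αt² = 0×8 + ½×4×8² = 128.0 rad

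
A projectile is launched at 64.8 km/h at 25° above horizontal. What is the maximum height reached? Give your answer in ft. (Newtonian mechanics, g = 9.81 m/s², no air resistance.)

v₀ = 64.8 km/h × 0.2777777777777778 = 18.0 m/s
H = v₀² × sin²(θ) / (2g) = 18.0² × sin(25°)² / (2 × 9.81) = 324.0 × 0.178606 / 19.62 = 2.94946 m
H = 2.94946 m / 0.3048 = 9.677 ft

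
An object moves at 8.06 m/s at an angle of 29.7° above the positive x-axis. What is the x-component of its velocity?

vₓ = v cos(θ) = 8.06 × cos(29.7°) = 7.0 m/s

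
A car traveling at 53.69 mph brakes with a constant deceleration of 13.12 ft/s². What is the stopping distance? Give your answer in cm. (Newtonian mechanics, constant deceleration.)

v₀ = 53.69 mph × 0.44704 = 24.0016 m/s
a = 13.12 ft/s² × 0.3048 = 3.99898 m/s²
d = v₀² / (2a) = 24.0016² / (2 × 3.99898) = 576.077 / 7.99796 = 72.028 m
d = 72.028 m / 0.01 = 7203 cm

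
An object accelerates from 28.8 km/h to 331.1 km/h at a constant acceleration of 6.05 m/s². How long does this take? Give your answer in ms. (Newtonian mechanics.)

v₀ = 28.8 km/h × 0.2777777777777778 = 8.0 m/s
v = 331.1 km/h × 0.2777777777777778 = 91.9722 m/s
t = (v - v₀) / a = (91.9722 - 8.0) / 6.05 = 13.8797 s
t = 13.8797 s / 0.001 = 13880 ms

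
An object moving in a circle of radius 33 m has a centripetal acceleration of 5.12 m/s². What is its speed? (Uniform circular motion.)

v = √(a_c × r) = √(5.12 × 33) = 13.0 m/s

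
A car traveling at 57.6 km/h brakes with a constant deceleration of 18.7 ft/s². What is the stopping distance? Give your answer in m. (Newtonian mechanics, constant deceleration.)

v₀ = 57.6 km/h × 0.2777777777777778 = 16.0 m/s
a = 18.7 ft/s² × 0.3048 = 5.69976 m/s²
d = v₀² / (2a) = 16.0² / (2 × 5.69976) = 256.0 / 11.3995 = 22.46 m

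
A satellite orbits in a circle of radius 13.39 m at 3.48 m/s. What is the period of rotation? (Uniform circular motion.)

T = 2πr/v = 2π×13.39/3.48 = 24.18 s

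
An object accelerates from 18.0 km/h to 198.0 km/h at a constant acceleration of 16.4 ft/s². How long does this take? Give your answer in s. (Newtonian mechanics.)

v₀ = 18.0 km/h × 0.2777777777777778 = 5.0 m/s
v = 198.0 km/h × 0.2777777777777778 = 55.0 m/s
a = 16.4 ft/s² × 0.3048 = 4.99872 m/s²
t = (v - v₀) / a = (55.0 - 5.0) / 4.99872 = 10.0 s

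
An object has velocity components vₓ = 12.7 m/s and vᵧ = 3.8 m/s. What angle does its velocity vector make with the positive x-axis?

θ = arctan(vᵧ/vₓ) = arctan(3.8/12.7) = 16.66°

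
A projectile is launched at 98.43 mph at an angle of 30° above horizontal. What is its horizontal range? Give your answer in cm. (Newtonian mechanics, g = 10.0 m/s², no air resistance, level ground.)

v₀ = 98.43 mph × 0.44704 = 44.0021 m/s
R = v₀² × sin(2θ) / g = 44.0021² × sin(2 × 30°) / 10.0 = 1936.18 × 0.866025 / 10.0 = 167.678 m
R = 167.678 m / 0.01 = 16770 cm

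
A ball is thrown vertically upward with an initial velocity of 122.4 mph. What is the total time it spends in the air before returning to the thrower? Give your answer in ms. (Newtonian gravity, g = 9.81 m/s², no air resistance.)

v₀ = 122.4 mph × 0.44704 = 54.7177 m/s
t_total = 2 × v₀ / g = 2 × 54.7177 / 9.81 = 11.1555 s
t_total = 11.1555 s / 0.001 = 11160 ms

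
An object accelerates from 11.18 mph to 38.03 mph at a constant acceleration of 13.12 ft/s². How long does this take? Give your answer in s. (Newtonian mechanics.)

v₀ = 11.18 mph × 0.44704 = 4.99791 m/s
v = 38.03 mph × 0.44704 = 17.0009 m/s
a = 13.12 ft/s² × 0.3048 = 3.99898 m/s²
t = (v - v₀) / a = (17.0009 - 4.99791) / 3.99898 = 3.002 s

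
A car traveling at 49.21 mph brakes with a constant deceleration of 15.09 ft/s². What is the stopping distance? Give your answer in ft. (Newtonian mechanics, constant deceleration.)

v₀ = 49.21 mph × 0.44704 = 21.9988 m/s
a = 15.09 ft/s² × 0.3048 = 4.59943 m/s²
d = v₀² / (2a) = 21.9988² / (2 × 4.59943) = 483.947 / 9.19886 = 52.6095 m
d = 52.6095 m / 0.3048 = 172.6 ft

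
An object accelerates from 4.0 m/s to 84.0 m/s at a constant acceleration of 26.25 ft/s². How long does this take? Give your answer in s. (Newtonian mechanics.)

a = 26.25 ft/s² × 0.3048 = 8.001 m/s²
t = (v - v₀) / a = (84.0 - 4.0) / 8.001 = 9.999 s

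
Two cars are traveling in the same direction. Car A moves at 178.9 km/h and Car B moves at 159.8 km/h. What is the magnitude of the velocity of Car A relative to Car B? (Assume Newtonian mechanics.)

v_rel = |v_A - v_B| = |178.9 - 159.8| = 19.1 km/h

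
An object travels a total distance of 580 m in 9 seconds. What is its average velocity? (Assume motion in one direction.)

v_avg = Δd / Δt = 580 / 9 = 64.44 m/s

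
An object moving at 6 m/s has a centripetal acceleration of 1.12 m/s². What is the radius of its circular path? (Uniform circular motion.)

r = v²/a_c = 6²/1.12 = 32.14 m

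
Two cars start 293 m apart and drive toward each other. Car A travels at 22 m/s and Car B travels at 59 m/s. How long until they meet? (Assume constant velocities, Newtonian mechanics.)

Combined speed: v_combined = 22 + 59 = 81 m/s
Time to meet: t = d/v_combined = 293/81 = 3.62 s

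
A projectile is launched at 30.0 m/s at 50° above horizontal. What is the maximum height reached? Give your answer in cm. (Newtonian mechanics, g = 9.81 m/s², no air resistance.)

H = v₀² × sin²(θ) / (2g) = 30.0² × sin(50°)² / (2 × 9.81) = 900.0 × 0.586824 / 19.62 = 26.9185 m
H = 26.9185 m / 0.01 = 2692 cm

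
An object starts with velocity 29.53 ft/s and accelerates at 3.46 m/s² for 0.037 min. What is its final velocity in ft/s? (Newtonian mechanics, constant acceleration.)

v₀ = 29.53 ft/s × 0.3048 = 9.00074 m/s
t = 0.037 min × 60.0 = 2.22 s
v = v₀ + a × t = 9.00074 + 3.46 × 2.22 = 16.6819 m/s
v = 16.6819 m/s / 0.3048 = 54.73 ft/s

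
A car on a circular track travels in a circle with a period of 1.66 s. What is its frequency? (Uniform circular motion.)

f = 1/T = 1/1.66 = 0.6024 Hz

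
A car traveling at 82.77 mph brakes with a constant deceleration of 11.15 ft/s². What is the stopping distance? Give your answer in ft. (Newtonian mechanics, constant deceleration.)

v₀ = 82.77 mph × 0.44704 = 37.0015 m/s
a = 11.15 ft/s² × 0.3048 = 3.39852 m/s²
d = v₀² / (2a) = 37.0015² / (2 × 3.39852) = 1369.111 / 6.79704 = 201.4275 m
d = 201.4275 m / 0.3048 = 660.9 ft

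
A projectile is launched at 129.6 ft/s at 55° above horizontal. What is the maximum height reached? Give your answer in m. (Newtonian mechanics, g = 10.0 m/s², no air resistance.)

v₀ = 129.6 ft/s × 0.3048 = 39.5021 m/s
H = v₀² × sin²(θ) / (2g) = 39.5021² × sin(55°)² / (2 × 10.0) = 1560.42 × 0.67101 / 20.0 = 52.35 m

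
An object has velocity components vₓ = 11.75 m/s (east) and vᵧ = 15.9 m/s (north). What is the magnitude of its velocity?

|v| = √(vₓ² + vᵧ²) = √(11.75² + 15.9²) = √(390.8725) = 19.77 m/s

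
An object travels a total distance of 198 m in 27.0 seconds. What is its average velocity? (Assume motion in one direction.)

v_avg = Δd / Δt = 198 / 27.0 = 7.33 m/s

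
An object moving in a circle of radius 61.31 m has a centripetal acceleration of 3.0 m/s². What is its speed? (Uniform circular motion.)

v = √(a_c × r) = √(3.0 × 61.31) = 13.56 m/s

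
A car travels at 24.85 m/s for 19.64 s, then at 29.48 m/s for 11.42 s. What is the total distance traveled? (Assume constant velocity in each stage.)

d₁ = v₁t₁ = 24.85 × 19.64 = 488.054 m
d₂ = v₂t₂ = 29.48 × 11.42 = 336.6616 m
d_total = 488.054 + 336.6616 = 824.72 m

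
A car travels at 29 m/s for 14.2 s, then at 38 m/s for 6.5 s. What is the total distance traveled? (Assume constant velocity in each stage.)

d₁ = v₁t₁ = 29 × 14.2 = 411.8 m
d₂ = v₂t₂ = 38 × 6.5 = 247.0 m
d_total = 411.8 + 247.0 = 658.8 m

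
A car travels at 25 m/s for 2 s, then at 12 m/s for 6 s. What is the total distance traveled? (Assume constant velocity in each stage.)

d₁ = v₁t₁ = 25 × 2 = 50 m
d₂ = v₂t₂ = 12 × 6 = 72 m
d_total = 50 + 72 = 122 m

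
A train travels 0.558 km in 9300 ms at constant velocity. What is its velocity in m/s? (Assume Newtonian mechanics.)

d = 0.558 km × 1000.0 = 558.0 m
t = 9300 ms × 0.001 = 9.3 s
v = d / t = 558.0 / 9.3 = 60.0 m/s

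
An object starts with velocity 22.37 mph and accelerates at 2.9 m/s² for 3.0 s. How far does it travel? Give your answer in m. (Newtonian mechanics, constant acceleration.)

v₀ = 22.37 mph × 0.44704 = 10.0003 m/s
d = v₀ × t + ½ × a × t² = 10.0003 × 3.0 + 0.5 × 2.9 × 3.0² = 43.05 m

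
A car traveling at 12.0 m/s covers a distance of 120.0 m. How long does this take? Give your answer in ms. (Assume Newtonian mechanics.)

t = d / v = 120.0 / 12.0 = 10.0 s
t = 10.0 s / 0.001 = 10000 ms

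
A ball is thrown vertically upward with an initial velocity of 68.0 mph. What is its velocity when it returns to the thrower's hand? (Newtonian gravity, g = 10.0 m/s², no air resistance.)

By conservation of energy (no air resistance), the ball returns to the throw height with the same speed as launch, but directed downward.
|v_ground| = v₀ = 68.0 mph
v_ground = 68.0 mph (downward)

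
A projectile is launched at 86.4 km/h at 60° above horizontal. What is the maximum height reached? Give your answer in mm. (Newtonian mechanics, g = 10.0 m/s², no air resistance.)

v₀ = 86.4 km/h × 0.2777777777777778 = 24.0 m/s
H = v₀² × sin²(θ) / (2g) = 24.0² × sin(60°)² / (2 × 10.0) = 576.0 × 0.75 / 20.0 = 21.6 m
H = 21.6 m / 0.001 = 21600 mm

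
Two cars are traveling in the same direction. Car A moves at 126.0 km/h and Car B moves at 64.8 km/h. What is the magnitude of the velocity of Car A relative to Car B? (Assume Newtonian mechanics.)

v_rel = |v_A - v_B| = |126.0 - 64.8| = 61.2 km/h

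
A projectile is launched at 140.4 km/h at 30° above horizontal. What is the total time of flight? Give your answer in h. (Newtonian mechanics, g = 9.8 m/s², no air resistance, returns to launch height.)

v₀ = 140.4 km/h × 0.2777777777777778 = 39.0 m/s
T = 2 × v₀ × sin(θ) / g = 2 × 39.0 × sin(30°) / 9.8 = 2 × 39.0 × 0.5 / 9.8 = 3.97959 s
T = 3.97959 s / 3600.0 = 0.001105 h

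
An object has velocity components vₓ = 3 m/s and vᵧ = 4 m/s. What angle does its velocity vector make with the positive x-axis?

θ = arctan(vᵧ/vₓ) = arctan(4/3) = 53.13°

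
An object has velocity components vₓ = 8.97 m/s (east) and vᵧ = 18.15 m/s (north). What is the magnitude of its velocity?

|v| = √(vₓ² + vᵧ²) = √(8.97² + 18.15²) = √(409.8834) = 20.25 m/s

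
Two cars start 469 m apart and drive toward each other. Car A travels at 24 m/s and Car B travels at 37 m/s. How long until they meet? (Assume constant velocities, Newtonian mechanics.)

Combined speed: v_combined = 24 + 37 = 61 m/s
Time to meet: t = d/v_combined = 469/61 = 7.69 s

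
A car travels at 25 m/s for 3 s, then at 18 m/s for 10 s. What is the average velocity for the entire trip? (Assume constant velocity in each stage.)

d₁ = v₁t₁ = 25 × 3 = 75 m
d₂ = v₂t₂ = 18 × 10 = 180 m
d_total = 255 m, t_total = 13 s
v_avg = d_total/t_total = 255/13 = 19.62 m/s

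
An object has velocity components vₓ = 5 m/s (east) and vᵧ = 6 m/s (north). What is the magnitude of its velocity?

|v| = √(vₓ² + vᵧ²) = √(5² + 6²) = √(61) = 7.81 m/s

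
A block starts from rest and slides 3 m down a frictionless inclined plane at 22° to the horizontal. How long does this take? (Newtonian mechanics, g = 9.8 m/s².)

a = g sin(θ) = 9.8 × sin(22°) = 3.6711 m/s²
t = √(2d/a) = √(2 × 3 / 3.6711) = 1.28 s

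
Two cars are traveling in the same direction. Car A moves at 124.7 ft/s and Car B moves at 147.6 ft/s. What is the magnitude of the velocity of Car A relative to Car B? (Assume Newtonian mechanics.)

v_rel = |v_A - v_B| = |124.7 - 147.6| = 22.9 ft/s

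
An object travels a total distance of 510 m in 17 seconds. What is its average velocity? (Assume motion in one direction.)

v_avg = Δd / Δt = 510 / 17 = 30.0 m/s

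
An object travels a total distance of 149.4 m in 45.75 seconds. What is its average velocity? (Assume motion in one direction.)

v_avg = Δd / Δt = 149.4 / 45.75 = 3.27 m/s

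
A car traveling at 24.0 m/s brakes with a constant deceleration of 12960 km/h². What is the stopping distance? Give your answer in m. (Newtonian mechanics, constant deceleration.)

a = 12960 km/h² × 7.716049382716049e-05 = 1.0 m/s²
d = v₀² / (2a) = 24.0² / (2 × 1.0) = 576.0 / 2.0 = 288.0 m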